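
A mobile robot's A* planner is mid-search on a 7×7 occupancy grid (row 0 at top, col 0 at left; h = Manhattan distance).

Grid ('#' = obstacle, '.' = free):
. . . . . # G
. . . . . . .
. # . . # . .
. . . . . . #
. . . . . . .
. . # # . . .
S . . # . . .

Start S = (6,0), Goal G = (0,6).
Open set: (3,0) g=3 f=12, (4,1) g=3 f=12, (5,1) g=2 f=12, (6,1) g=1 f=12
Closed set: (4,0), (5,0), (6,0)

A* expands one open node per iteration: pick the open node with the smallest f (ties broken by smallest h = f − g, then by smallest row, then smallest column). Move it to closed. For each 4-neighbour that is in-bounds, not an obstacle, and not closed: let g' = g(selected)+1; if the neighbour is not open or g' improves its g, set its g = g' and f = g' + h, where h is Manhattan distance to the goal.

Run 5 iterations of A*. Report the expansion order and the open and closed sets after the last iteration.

order=[(3,0) → (2,0) → (1,0) → (0,0) → (0,1)]; open=[(0,2) g=8 f=12, (1,1) g=6 f=12, (3,1) g=4 f=12, (4,1) g=3 f=12, (5,1) g=2 f=12, (6,1) g=1 f=12]; closed=[(0,0), (0,1), (1,0), (2,0), (3,0), (4,0), (5,0), (6,0)]

step 1: expand (3,0) (f=12, h=9) → closed; open now [(2,0) g=4 f=12, (3,1) g=4 f=12, (4,1) g=3 f=12, (5,1) g=2 f=12, (6,1) g=1 f=12]
step 2: expand (2,0) (f=12, h=8) → closed; open now [(1,0) g=5 f=12, (3,1) g=4 f=12, (4,1) g=3 f=12, (5,1) g=2 f=12, (6,1) g=1 f=12]
step 3: expand (1,0) (f=12, h=7) → closed; open now [(0,0) g=6 f=12, (1,1) g=6 f=12, (3,1) g=4 f=12, (4,1) g=3 f=12, (5,1) g=2 f=12, (6,1) g=1 f=12]
step 4: expand (0,0) (f=12, h=6) → closed; open now [(0,1) g=7 f=12, (1,1) g=6 f=12, (3,1) g=4 f=12, (4,1) g=3 f=12, (5,1) g=2 f=12, (6,1) g=1 f=12]
step 5: expand (0,1) (f=12, h=5) → closed; open now [(0,2) g=8 f=12, (1,1) g=6 f=12, (3,1) g=4 f=12, (4,1) g=3 f=12, (5,1) g=2 f=12, (6,1) g=1 f=12]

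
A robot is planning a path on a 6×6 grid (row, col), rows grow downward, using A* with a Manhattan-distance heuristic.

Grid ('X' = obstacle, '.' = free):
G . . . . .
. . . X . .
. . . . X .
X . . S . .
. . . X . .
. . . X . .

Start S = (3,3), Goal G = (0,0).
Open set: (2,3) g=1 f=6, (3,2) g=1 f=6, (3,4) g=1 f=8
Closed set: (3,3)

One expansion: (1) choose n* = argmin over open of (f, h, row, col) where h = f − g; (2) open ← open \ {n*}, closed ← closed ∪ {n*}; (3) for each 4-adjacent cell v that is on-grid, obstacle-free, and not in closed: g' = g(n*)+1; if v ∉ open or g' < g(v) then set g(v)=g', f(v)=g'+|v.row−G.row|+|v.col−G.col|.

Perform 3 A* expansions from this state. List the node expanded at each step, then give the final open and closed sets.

step 1: expand (2,3) (f=6, h=5) → closed; open now [(2,2) g=2 f=6, (3,2) g=1 f=6, (3,4) g=1 f=8]
step 2: expand (2,2) (f=6, h=4) → closed; open now [(1,2) g=3 f=6, (2,1) g=3 f=6, (3,2) g=1 f=6, (3,4) g=1 f=8]
step 3: expand (1,2) (f=6, h=3) → closed; open now [(0,2) g=4 f=6, (1,1) g=4 f=6, (2,1) g=3 f=6, (3,2) g=1 f=6, (3,4) g=1 f=8]

order=[(2,3) → (2,2) → (1,2)]; open=[(0,2) g=4 f=6, (1,1) g=4 f=6, (2,1) g=3 f=6, (3,2) g=1 f=6, (3,4) g=1 f=8]; closed=[(1,2), (2,2), (2,3), (3,3)]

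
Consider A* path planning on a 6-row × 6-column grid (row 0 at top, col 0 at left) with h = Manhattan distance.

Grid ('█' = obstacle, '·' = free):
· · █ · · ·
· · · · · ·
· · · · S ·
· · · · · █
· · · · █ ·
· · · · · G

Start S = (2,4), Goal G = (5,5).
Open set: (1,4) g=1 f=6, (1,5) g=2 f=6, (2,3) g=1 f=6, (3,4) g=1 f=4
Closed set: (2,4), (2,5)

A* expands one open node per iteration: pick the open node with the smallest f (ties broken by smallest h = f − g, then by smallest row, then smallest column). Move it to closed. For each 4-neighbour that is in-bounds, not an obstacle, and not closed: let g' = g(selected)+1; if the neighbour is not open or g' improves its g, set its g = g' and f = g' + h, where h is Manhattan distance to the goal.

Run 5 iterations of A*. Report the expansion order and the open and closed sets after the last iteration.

step 1: expand (3,4) (f=4, h=3) → closed; open now [(1,4) g=1 f=6, (1,5) g=2 f=6, (2,3) g=1 f=6, (3,3) g=2 f=6]
step 2: expand (1,5) (f=6, h=4) → closed; open now [(0,5) g=3 f=8, (1,4) g=1 f=6, (2,3) g=1 f=6, (3,3) g=2 f=6]
step 3: expand (3,3) (f=6, h=4) → closed; open now [(0,5) g=3 f=8, (1,4) g=1 f=6, (2,3) g=1 f=6, (3,2) g=3 f=8, (4,3) g=3 f=6]
step 4: expand (4,3) (f=6, h=3) → closed; open now [(0,5) g=3 f=8, (1,4) g=1 f=6, (2,3) g=1 f=6, (3,2) g=3 f=8, (4,2) g=4 f=8, (5,3) g=4 f=6]
step 5: expand (5,3) (f=6, h=2) → closed; open now [(0,5) g=3 f=8, (1,4) g=1 f=6, (2,3) g=1 f=6, (3,2) g=3 f=8, (4,2) g=4 f=8, (5,2) g=5 f=8, (5,4) g=5 f=6]

order=[(3,4) → (1,5) → (3,3) → (4,3) → (5,3)]; open=[(0,5) g=3 f=8, (1,4) g=1 f=6, (2,3) g=1 f=6, (3,2) g=3 f=8, (4,2) g=4 f=8, (5,2) g=5 f=8, (5,4) g=5 f=6]; closed=[(1,5), (2,4), (2,5), (3,3), (3,4), (4,3), (5,3)]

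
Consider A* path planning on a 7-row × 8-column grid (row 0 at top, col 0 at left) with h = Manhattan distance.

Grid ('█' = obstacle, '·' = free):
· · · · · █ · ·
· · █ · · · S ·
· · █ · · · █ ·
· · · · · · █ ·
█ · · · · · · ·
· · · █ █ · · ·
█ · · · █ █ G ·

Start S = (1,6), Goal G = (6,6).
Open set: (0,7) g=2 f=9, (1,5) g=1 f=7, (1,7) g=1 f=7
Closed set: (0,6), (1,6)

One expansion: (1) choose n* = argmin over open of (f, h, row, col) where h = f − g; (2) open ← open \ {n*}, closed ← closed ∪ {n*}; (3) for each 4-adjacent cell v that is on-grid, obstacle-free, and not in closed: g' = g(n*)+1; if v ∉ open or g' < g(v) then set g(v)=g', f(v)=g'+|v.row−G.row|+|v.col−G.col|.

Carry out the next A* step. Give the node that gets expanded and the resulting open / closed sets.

step 1: expand (1,5) (f=7, h=6) → closed; open now [(0,7) g=2 f=9, (1,4) g=2 f=9, (1,7) g=1 f=7, (2,5) g=2 f=7]

expanded=(1,5); open=[(0,7) g=2 f=9, (1,4) g=2 f=9, (1,7) g=1 f=7, (2,5) g=2 f=7]; closed=[(0,6), (1,5), (1,6)]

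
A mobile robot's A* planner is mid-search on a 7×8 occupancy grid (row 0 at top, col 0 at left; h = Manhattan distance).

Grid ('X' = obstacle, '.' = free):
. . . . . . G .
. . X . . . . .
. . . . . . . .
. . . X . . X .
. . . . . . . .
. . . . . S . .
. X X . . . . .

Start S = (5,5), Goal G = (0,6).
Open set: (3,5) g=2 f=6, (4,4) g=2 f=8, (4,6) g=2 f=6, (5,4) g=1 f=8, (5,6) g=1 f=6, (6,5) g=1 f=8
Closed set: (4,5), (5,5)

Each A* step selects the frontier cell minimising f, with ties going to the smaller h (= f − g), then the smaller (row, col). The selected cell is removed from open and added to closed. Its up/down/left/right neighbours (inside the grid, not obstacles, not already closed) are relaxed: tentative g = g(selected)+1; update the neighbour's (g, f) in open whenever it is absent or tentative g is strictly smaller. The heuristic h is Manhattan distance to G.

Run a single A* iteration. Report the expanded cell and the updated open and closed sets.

expanded=(3,5); open=[(2,5) g=3 f=6, (3,4) g=3 f=8, (4,4) g=2 f=8, (4,6) g=2 f=6, (5,4) g=1 f=8, (5,6) g=1 f=6, (6,5) g=1 f=8]; closed=[(3,5), (4,5), (5,5)]

step 1: expand (3,5) (f=6, h=4) → closed; open now [(2,5) g=3 f=6, (3,4) g=3 f=8, (4,4) g=2 f=8, (4,6) g=2 f=6, (5,4) g=1 f=8, (5,6) g=1 f=6, (6,5) g=1 f=8]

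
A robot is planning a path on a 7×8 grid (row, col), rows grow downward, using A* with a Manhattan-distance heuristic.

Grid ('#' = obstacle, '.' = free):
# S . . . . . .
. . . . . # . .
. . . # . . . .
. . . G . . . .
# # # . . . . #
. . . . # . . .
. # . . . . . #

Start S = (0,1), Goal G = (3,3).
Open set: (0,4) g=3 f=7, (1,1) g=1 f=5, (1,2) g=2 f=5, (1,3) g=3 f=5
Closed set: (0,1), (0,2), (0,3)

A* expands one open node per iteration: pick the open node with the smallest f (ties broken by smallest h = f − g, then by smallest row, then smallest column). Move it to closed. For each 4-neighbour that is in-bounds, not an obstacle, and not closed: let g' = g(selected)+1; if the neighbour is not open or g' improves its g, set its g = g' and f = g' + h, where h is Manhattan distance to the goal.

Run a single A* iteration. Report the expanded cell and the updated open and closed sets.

step 1: expand (1,3) (f=5, h=2) → closed; open now [(0,4) g=3 f=7, (1,1) g=1 f=5, (1,2) g=2 f=5, (1,4) g=4 f=7]

expanded=(1,3); open=[(0,4) g=3 f=7, (1,1) g=1 f=5, (1,2) g=2 f=5, (1,4) g=4 f=7]; closed=[(0,1), (0,2), (0,3), (1,3)]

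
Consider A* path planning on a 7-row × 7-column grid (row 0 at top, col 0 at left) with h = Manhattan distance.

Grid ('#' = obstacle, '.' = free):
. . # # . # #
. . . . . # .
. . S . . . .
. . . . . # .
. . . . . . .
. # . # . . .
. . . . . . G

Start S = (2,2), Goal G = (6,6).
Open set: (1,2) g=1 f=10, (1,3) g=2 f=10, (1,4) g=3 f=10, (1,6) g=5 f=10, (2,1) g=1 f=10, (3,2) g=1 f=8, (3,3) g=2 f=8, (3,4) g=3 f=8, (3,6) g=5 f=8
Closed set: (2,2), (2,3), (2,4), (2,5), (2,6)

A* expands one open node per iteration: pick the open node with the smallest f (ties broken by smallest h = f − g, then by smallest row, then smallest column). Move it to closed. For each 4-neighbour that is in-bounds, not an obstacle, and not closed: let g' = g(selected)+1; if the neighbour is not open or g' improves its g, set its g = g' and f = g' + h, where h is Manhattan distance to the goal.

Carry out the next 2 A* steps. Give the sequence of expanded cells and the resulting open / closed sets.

order=[(3,6) → (4,6)]; open=[(1,2) g=1 f=10, (1,3) g=2 f=10, (1,4) g=3 f=10, (1,6) g=5 f=10, (2,1) g=1 f=10, (3,2) g=1 f=8, (3,3) g=2 f=8, (3,4) g=3 f=8, (4,5) g=7 f=10, (5,6) g=7 f=8]; closed=[(2,2), (2,3), (2,4), (2,5), (2,6), (3,6), (4,6)]

step 1: expand (3,6) (f=8, h=3) → closed; open now [(1,2) g=1 f=10, (1,3) g=2 f=10, (1,4) g=3 f=10, (1,6) g=5 f=10, (2,1) g=1 f=10, (3,2) g=1 f=8, (3,3) g=2 f=8, (3,4) g=3 f=8, (4,6) g=6 f=8]
step 2: expand (4,6) (f=8, h=2) → closed; open now [(1,2) g=1 f=10, (1,3) g=2 f=10, (1,4) g=3 f=10, (1,6) g=5 f=10, (2,1) g=1 f=10, (3,2) g=1 f=8, (3,3) g=2 f=8, (3,4) g=3 f=8, (4,5) g=7 f=10, (5,6) g=7 f=8]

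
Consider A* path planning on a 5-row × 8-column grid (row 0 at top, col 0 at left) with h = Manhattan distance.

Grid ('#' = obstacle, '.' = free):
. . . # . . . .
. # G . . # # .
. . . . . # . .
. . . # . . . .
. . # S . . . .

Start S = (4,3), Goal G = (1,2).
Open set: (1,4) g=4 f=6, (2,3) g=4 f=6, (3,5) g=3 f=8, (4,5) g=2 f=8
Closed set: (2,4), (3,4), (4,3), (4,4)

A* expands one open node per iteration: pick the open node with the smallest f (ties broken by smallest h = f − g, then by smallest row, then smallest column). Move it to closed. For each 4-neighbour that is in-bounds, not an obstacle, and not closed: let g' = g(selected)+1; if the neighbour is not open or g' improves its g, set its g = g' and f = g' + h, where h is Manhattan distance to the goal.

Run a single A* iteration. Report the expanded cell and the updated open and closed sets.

expanded=(1,4); open=[(0,4) g=5 f=8, (1,3) g=5 f=6, (2,3) g=4 f=6, (3,5) g=3 f=8, (4,5) g=2 f=8]; closed=[(1,4), (2,4), (3,4), (4,3), (4,4)]

step 1: expand (1,4) (f=6, h=2) → closed; open now [(0,4) g=5 f=8, (1,3) g=5 f=6, (2,3) g=4 f=6, (3,5) g=3 f=8, (4,5) g=2 f=8]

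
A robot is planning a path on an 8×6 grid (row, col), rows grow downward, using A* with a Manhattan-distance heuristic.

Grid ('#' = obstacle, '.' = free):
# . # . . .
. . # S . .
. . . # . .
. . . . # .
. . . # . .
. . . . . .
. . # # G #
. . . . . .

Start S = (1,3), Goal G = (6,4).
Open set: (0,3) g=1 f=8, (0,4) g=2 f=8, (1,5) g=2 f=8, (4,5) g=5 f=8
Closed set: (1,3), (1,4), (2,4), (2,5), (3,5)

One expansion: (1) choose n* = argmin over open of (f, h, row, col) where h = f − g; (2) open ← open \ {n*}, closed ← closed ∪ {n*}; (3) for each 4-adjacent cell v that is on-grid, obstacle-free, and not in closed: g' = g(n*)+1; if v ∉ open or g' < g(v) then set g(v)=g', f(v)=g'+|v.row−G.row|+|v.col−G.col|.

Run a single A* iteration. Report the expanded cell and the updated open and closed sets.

step 1: expand (4,5) (f=8, h=3) → closed; open now [(0,3) g=1 f=8, (0,4) g=2 f=8, (1,5) g=2 f=8, (4,4) g=6 f=8, (5,5) g=6 f=8]

expanded=(4,5); open=[(0,3) g=1 f=8, (0,4) g=2 f=8, (1,5) g=2 f=8, (4,4) g=6 f=8, (5,5) g=6 f=8]; closed=[(1,3), (1,4), (2,4), (2,5), (3,5), (4,5)]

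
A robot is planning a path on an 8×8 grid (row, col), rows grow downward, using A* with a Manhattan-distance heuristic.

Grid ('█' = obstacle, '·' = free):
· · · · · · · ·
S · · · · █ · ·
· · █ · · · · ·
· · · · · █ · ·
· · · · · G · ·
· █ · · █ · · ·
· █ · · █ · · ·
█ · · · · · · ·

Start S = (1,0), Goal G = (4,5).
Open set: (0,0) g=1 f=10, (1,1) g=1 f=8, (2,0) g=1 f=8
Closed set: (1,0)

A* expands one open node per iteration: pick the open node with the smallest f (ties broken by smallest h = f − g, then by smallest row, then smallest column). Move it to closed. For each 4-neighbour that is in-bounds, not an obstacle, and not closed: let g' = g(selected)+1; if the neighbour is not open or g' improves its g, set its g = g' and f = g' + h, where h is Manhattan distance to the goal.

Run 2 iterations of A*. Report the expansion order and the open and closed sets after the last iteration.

step 1: expand (1,1) (f=8, h=7) → closed; open now [(0,0) g=1 f=10, (0,1) g=2 f=10, (1,2) g=2 f=8, (2,0) g=1 f=8, (2,1) g=2 f=8]
step 2: expand (1,2) (f=8, h=6) → closed; open now [(0,0) g=1 f=10, (0,1) g=2 f=10, (0,2) g=3 f=10, (1,3) g=3 f=8, (2,0) g=1 f=8, (2,1) g=2 f=8]

order=[(1,1) → (1,2)]; open=[(0,0) g=1 f=10, (0,1) g=2 f=10, (0,2) g=3 f=10, (1,3) g=3 f=8, (2,0) g=1 f=8, (2,1) g=2 f=8]; closed=[(1,0), (1,1), (1,2)]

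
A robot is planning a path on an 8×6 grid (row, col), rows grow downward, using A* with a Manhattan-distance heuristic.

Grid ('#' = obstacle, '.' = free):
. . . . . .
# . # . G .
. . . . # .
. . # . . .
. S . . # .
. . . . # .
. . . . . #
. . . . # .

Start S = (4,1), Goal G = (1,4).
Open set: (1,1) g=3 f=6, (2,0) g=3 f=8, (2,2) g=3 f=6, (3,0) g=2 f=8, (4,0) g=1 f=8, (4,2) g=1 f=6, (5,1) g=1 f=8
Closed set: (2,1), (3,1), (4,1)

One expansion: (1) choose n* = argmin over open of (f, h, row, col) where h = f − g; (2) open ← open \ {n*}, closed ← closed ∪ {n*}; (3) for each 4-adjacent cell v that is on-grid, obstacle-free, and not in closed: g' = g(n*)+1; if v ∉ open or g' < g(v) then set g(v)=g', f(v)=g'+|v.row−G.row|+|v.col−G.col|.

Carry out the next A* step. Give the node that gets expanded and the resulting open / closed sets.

step 1: expand (1,1) (f=6, h=3) → closed; open now [(0,1) g=4 f=8, (2,0) g=3 f=8, (2,2) g=3 f=6, (3,0) g=2 f=8, (4,0) g=1 f=8, (4,2) g=1 f=6, (5,1) g=1 f=8]

expanded=(1,1); open=[(0,1) g=4 f=8, (2,0) g=3 f=8, (2,2) g=3 f=6, (3,0) g=2 f=8, (4,0) g=1 f=8, (4,2) g=1 f=6, (5,1) g=1 f=8]; closed=[(1,1), (2,1), (3,1), (4,1)]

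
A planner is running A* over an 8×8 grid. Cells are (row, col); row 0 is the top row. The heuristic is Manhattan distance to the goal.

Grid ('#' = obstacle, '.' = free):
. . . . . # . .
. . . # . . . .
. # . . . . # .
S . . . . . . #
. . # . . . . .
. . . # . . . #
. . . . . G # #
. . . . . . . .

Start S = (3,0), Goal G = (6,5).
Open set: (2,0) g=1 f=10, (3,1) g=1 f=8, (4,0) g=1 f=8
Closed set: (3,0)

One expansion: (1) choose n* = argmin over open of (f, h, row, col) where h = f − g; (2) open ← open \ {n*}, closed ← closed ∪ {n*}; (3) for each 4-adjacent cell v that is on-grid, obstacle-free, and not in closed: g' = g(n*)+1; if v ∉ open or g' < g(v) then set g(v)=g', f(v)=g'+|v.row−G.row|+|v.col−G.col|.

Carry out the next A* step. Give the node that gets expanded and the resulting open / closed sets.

step 1: expand (3,1) (f=8, h=7) → closed; open now [(2,0) g=1 f=10, (3,2) g=2 f=8, (4,0) g=1 f=8, (4,1) g=2 f=8]

expanded=(3,1); open=[(2,0) g=1 f=10, (3,2) g=2 f=8, (4,0) g=1 f=8, (4,1) g=2 f=8]; closed=[(3,0), (3,1)]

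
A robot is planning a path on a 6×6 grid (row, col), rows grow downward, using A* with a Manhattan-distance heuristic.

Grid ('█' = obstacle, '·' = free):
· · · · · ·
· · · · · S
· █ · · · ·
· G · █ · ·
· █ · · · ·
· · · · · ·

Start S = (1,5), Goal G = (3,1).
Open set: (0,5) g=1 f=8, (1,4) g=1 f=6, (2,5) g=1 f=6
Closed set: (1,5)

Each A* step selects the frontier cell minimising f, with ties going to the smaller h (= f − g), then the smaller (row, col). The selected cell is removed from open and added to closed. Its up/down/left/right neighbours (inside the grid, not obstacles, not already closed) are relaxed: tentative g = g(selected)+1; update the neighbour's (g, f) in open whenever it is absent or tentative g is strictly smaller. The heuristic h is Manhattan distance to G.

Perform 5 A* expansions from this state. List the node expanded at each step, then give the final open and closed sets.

order=[(1,4) → (1,3) → (1,2) → (1,1) → (2,2)]; open=[(0,1) g=5 f=8, (0,2) g=4 f=8, (0,3) g=3 f=8, (0,4) g=2 f=8, (0,5) g=1 f=8, (1,0) g=5 f=8, (2,3) g=3 f=6, (2,4) g=2 f=6, (2,5) g=1 f=6, (3,2) g=5 f=6]; closed=[(1,1), (1,2), (1,3), (1,4), (1,5), (2,2)]

step 1: expand (1,4) (f=6, h=5) → closed; open now [(0,4) g=2 f=8, (0,5) g=1 f=8, (1,3) g=2 f=6, (2,4) g=2 f=6, (2,5) g=1 f=6]
step 2: expand (1,3) (f=6, h=4) → closed; open now [(0,3) g=3 f=8, (0,4) g=2 f=8, (0,5) g=1 f=8, (1,2) g=3 f=6, (2,3) g=3 f=6, (2,4) g=2 f=6, (2,5) g=1 f=6]
step 3: expand (1,2) (f=6, h=3) → closed; open now [(0,2) g=4 f=8, (0,3) g=3 f=8, (0,4) g=2 f=8, (0,5) g=1 f=8, (1,1) g=4 f=6, (2,2) g=4 f=6, (2,3) g=3 f=6, (2,4) g=2 f=6, (2,5) g=1 f=6]
step 4: expand (1,1) (f=6, h=2) → closed; open now [(0,1) g=5 f=8, (0,2) g=4 f=8, (0,3) g=3 f=8, (0,4) g=2 f=8, (0,5) g=1 f=8, (1,0) g=5 f=8, (2,2) g=4 f=6, (2,3) g=3 f=6, (2,4) g=2 f=6, (2,5) g=1 f=6]
step 5: expand (2,2) (f=6, h=2) → closed; open now [(0,1) g=5 f=8, (0,2) g=4 f=8, (0,3) g=3 f=8, (0,4) g=2 f=8, (0,5) g=1 f=8, (1,0) g=5 f=8, (2,3) g=3 f=6, (2,4) g=2 f=6, (2,5) g=1 f=6, (3,2) g=5 f=6]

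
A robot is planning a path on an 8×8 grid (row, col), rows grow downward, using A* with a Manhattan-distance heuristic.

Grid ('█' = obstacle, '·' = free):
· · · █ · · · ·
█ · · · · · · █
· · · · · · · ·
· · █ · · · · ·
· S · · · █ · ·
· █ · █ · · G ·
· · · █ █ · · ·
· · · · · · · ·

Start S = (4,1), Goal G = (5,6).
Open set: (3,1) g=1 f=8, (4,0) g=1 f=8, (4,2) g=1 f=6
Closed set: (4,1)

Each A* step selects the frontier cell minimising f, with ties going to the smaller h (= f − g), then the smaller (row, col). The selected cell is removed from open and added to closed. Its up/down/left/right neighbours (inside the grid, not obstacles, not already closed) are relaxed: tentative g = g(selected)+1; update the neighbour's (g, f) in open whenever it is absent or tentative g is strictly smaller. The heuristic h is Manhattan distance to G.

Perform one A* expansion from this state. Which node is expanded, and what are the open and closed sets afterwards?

step 1: expand (4,2) (f=6, h=5) → closed; open now [(3,1) g=1 f=8, (4,0) g=1 f=8, (4,3) g=2 f=6, (5,2) g=2 f=6]

expanded=(4,2); open=[(3,1) g=1 f=8, (4,0) g=1 f=8, (4,3) g=2 f=6, (5,2) g=2 f=6]; closed=[(4,1), (4,2)]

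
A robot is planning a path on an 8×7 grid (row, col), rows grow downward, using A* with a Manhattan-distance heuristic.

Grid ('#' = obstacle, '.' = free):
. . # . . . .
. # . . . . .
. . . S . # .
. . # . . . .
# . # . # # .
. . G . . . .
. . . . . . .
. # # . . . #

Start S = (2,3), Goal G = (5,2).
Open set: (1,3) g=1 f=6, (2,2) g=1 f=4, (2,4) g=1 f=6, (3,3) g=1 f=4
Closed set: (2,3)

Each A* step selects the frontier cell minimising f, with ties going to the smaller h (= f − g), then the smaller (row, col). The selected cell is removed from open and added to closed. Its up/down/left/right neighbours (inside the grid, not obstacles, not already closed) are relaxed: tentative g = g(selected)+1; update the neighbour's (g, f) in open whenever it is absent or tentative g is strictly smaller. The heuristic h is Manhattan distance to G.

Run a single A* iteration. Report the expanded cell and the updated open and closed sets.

step 1: expand (2,2) (f=4, h=3) → closed; open now [(1,2) g=2 f=6, (1,3) g=1 f=6, (2,1) g=2 f=6, (2,4) g=1 f=6, (3,3) g=1 f=4]

expanded=(2,2); open=[(1,2) g=2 f=6, (1,3) g=1 f=6, (2,1) g=2 f=6, (2,4) g=1 f=6, (3,3) g=1 f=4]; closed=[(2,2), (2,3)]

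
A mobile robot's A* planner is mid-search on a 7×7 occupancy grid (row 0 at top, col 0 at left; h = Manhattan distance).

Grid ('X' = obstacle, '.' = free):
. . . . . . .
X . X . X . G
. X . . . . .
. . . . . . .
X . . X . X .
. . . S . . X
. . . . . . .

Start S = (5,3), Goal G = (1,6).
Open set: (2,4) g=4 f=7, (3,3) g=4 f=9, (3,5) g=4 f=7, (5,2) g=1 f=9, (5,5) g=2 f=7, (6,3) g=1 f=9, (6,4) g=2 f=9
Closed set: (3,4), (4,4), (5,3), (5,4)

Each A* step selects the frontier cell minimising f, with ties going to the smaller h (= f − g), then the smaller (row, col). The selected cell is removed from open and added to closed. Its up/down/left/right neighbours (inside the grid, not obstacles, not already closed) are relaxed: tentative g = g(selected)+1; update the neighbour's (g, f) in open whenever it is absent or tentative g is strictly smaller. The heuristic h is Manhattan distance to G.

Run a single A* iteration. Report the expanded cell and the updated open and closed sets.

expanded=(2,4); open=[(2,3) g=5 f=9, (2,5) g=5 f=7, (3,3) g=4 f=9, (3,5) g=4 f=7, (5,2) g=1 f=9, (5,5) g=2 f=7, (6,3) g=1 f=9, (6,4) g=2 f=9]; closed=[(2,4), (3,4), (4,4), (5,3), (5,4)]

step 1: expand (2,4) (f=7, h=3) → closed; open now [(2,3) g=5 f=9, (2,5) g=5 f=7, (3,3) g=4 f=9, (3,5) g=4 f=7, (5,2) g=1 f=9, (5,5) g=2 f=7, (6,3) g=1 f=9, (6,4) g=2 f=9]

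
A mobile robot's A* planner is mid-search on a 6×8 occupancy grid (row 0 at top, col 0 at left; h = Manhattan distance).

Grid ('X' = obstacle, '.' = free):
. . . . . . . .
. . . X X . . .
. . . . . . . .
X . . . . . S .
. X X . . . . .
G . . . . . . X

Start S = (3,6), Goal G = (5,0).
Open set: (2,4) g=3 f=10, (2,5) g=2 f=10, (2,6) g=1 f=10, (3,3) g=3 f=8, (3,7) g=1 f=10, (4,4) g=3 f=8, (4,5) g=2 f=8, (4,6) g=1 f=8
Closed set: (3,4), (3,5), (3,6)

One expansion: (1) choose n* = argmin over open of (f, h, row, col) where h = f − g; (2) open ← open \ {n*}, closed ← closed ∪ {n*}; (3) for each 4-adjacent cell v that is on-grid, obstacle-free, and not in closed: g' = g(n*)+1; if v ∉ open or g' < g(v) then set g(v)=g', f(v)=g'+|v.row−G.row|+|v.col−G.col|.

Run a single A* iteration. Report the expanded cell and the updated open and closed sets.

expanded=(3,3); open=[(2,3) g=4 f=10, (2,4) g=3 f=10, (2,5) g=2 f=10, (2,6) g=1 f=10, (3,2) g=4 f=8, (3,7) g=1 f=10, (4,3) g=4 f=8, (4,4) g=3 f=8, (4,5) g=2 f=8, (4,6) g=1 f=8]; closed=[(3,3), (3,4), (3,5), (3,6)]

step 1: expand (3,3) (f=8, h=5) → closed; open now [(2,3) g=4 f=10, (2,4) g=3 f=10, (2,5) g=2 f=10, (2,6) g=1 f=10, (3,2) g=4 f=8, (3,7) g=1 f=10, (4,3) g=4 f=8, (4,4) g=3 f=8, (4,5) g=2 f=8, (4,6) g=1 f=8]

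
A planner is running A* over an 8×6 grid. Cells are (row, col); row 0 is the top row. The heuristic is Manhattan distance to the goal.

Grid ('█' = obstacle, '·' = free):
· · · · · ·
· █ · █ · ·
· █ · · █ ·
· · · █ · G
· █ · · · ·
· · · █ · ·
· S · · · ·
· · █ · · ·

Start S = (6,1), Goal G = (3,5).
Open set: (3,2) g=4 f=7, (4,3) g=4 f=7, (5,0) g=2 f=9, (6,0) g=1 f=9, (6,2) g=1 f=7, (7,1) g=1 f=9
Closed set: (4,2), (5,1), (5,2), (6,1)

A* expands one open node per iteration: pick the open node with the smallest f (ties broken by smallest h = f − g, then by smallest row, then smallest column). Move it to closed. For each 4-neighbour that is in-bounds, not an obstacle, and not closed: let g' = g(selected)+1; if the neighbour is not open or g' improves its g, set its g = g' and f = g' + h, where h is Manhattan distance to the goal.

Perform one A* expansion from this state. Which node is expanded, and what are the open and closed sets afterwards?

expanded=(3,2); open=[(2,2) g=5 f=9, (3,1) g=5 f=9, (4,3) g=4 f=7, (5,0) g=2 f=9, (6,0) g=1 f=9, (6,2) g=1 f=7, (7,1) g=1 f=9]; closed=[(3,2), (4,2), (5,1), (5,2), (6,1)]

step 1: expand (3,2) (f=7, h=3) → closed; open now [(2,2) g=5 f=9, (3,1) g=5 f=9, (4,3) g=4 f=7, (5,0) g=2 f=9, (6,0) g=1 f=9, (6,2) g=1 f=7, (7,1) g=1 f=9]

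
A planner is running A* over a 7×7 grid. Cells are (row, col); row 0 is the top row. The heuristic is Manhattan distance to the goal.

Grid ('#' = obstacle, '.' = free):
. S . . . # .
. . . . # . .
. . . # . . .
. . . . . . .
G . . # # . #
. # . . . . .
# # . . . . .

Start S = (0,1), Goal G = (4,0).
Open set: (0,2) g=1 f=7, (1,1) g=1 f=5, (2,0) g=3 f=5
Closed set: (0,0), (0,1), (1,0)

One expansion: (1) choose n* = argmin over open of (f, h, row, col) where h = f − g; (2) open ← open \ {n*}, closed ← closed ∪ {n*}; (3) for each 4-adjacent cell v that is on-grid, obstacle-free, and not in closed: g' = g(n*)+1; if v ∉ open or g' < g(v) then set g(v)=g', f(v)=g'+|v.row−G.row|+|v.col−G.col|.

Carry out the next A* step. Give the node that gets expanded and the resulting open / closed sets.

expanded=(2,0); open=[(0,2) g=1 f=7, (1,1) g=1 f=5, (2,1) g=4 f=7, (3,0) g=4 f=5]; closed=[(0,0), (0,1), (1,0), (2,0)]

step 1: expand (2,0) (f=5, h=2) → closed; open now [(0,2) g=1 f=7, (1,1) g=1 f=5, (2,1) g=4 f=7, (3,0) g=4 f=5]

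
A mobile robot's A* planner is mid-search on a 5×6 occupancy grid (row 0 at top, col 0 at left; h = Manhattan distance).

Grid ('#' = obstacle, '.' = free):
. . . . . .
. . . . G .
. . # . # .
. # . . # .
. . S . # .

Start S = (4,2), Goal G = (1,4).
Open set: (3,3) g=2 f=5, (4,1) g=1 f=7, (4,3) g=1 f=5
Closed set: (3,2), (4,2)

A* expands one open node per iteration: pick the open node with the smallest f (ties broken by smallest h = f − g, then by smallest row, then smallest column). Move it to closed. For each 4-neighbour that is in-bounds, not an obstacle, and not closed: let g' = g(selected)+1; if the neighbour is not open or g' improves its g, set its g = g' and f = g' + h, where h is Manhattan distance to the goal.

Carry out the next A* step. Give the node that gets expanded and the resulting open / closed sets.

expanded=(3,3); open=[(2,3) g=3 f=5, (4,1) g=1 f=7, (4,3) g=1 f=5]; closed=[(3,2), (3,3), (4,2)]

step 1: expand (3,3) (f=5, h=3) → closed; open now [(2,3) g=3 f=5, (4,1) g=1 f=7, (4,3) g=1 f=5]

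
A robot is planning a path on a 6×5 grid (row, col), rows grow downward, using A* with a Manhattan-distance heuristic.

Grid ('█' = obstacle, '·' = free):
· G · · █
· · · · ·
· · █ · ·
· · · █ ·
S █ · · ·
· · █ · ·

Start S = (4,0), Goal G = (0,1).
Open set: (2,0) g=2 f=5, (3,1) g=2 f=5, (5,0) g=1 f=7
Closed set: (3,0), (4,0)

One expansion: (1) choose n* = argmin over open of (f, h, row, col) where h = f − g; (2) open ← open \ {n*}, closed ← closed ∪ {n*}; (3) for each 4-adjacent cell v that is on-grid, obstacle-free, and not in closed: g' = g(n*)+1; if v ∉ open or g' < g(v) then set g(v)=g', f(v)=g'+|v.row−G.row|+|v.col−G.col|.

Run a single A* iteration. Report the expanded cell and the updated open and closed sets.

step 1: expand (2,0) (f=5, h=3) → closed; open now [(1,0) g=3 f=5, (2,1) g=3 f=5, (3,1) g=2 f=5, (5,0) g=1 f=7]

expanded=(2,0); open=[(1,0) g=3 f=5, (2,1) g=3 f=5, (3,1) g=2 f=5, (5,0) g=1 f=7]; closed=[(2,0), (3,0), (4,0)]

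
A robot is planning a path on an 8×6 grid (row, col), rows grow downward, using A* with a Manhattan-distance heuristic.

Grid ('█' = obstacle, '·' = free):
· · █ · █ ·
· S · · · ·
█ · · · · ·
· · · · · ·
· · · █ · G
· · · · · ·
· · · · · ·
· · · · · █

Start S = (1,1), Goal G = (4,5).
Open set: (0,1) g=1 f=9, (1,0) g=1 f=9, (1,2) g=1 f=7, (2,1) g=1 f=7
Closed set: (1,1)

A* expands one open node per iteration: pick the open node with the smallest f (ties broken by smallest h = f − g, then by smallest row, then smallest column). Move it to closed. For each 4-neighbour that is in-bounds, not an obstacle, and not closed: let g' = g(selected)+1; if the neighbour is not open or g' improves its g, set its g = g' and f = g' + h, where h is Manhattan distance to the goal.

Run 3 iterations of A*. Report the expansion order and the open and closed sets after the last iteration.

order=[(1,2) → (1,3) → (1,4)]; open=[(0,1) g=1 f=9, (0,3) g=3 f=9, (1,0) g=1 f=9, (1,5) g=4 f=7, (2,1) g=1 f=7, (2,2) g=2 f=7, (2,3) g=3 f=7, (2,4) g=4 f=7]; closed=[(1,1), (1,2), (1,3), (1,4)]

step 1: expand (1,2) (f=7, h=6) → closed; open now [(0,1) g=1 f=9, (1,0) g=1 f=9, (1,3) g=2 f=7, (2,1) g=1 f=7, (2,2) g=2 f=7]
step 2: expand (1,3) (f=7, h=5) → closed; open now [(0,1) g=1 f=9, (0,3) g=3 f=9, (1,0) g=1 f=9, (1,4) g=3 f=7, (2,1) g=1 f=7, (2,2) g=2 f=7, (2,3) g=3 f=7]
step 3: expand (1,4) (f=7, h=4) → closed; open now [(0,1) g=1 f=9, (0,3) g=3 f=9, (1,0) g=1 f=9, (1,5) g=4 f=7, (2,1) g=1 f=7, (2,2) g=2 f=7, (2,3) g=3 f=7, (2,4) g=4 f=7]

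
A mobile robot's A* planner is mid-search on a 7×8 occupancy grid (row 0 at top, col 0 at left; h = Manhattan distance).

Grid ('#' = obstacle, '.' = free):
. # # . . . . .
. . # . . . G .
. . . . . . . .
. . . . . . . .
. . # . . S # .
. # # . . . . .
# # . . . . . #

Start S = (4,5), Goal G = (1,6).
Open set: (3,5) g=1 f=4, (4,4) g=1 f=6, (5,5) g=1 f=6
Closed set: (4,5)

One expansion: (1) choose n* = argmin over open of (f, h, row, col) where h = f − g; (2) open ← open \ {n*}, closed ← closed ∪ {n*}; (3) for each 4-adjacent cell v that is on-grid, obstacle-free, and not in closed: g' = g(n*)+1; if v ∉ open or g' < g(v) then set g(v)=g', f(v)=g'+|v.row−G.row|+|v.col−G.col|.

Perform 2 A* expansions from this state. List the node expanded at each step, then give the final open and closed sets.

step 1: expand (3,5) (f=4, h=3) → closed; open now [(2,5) g=2 f=4, (3,4) g=2 f=6, (3,6) g=2 f=4, (4,4) g=1 f=6, (5,5) g=1 f=6]
step 2: expand (2,5) (f=4, h=2) → closed; open now [(1,5) g=3 f=4, (2,4) g=3 f=6, (2,6) g=3 f=4, (3,4) g=2 f=6, (3,6) g=2 f=4, (4,4) g=1 f=6, (5,5) g=1 f=6]

order=[(3,5) → (2,5)]; open=[(1,5) g=3 f=4, (2,4) g=3 f=6, (2,6) g=3 f=4, (3,4) g=2 f=6, (3,6) g=2 f=4, (4,4) g=1 f=6, (5,5) g=1 f=6]; closed=[(2,5), (3,5), (4,5)]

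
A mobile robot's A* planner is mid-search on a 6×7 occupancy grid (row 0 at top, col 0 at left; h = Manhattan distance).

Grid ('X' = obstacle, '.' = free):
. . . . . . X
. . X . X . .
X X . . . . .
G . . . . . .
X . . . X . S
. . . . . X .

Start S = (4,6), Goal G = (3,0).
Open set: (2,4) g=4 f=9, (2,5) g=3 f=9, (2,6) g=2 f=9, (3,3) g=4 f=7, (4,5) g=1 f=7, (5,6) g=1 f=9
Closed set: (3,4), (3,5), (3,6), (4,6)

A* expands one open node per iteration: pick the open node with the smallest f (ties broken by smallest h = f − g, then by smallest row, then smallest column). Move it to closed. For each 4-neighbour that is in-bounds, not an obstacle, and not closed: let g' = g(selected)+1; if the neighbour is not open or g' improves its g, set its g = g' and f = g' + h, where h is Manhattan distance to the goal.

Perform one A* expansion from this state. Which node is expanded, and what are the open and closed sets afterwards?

expanded=(3,3); open=[(2,3) g=5 f=9, (2,4) g=4 f=9, (2,5) g=3 f=9, (2,6) g=2 f=9, (3,2) g=5 f=7, (4,3) g=5 f=9, (4,5) g=1 f=7, (5,6) g=1 f=9]; closed=[(3,3), (3,4), (3,5), (3,6), (4,6)]

step 1: expand (3,3) (f=7, h=3) → closed; open now [(2,3) g=5 f=9, (2,4) g=4 f=9, (2,5) g=3 f=9, (2,6) g=2 f=9, (3,2) g=5 f=7, (4,3) g=5 f=9, (4,5) g=1 f=7, (5,6) g=1 f=9]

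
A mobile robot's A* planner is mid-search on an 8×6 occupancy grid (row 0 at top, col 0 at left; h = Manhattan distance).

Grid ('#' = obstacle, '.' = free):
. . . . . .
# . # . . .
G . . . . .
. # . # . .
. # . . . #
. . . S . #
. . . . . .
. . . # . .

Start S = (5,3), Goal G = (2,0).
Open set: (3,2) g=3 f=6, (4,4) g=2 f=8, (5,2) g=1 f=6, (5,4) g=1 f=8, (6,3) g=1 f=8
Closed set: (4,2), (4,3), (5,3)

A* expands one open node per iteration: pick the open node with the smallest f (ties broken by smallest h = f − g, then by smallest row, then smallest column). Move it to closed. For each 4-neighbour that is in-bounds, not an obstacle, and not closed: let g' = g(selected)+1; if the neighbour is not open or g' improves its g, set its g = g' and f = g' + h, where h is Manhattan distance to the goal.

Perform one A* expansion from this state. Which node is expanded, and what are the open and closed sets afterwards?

step 1: expand (3,2) (f=6, h=3) → closed; open now [(2,2) g=4 f=6, (4,4) g=2 f=8, (5,2) g=1 f=6, (5,4) g=1 f=8, (6,3) g=1 f=8]

expanded=(3,2); open=[(2,2) g=4 f=6, (4,4) g=2 f=8, (5,2) g=1 f=6, (5,4) g=1 f=8, (6,3) g=1 f=8]; closed=[(3,2), (4,2), (4,3), (5,3)]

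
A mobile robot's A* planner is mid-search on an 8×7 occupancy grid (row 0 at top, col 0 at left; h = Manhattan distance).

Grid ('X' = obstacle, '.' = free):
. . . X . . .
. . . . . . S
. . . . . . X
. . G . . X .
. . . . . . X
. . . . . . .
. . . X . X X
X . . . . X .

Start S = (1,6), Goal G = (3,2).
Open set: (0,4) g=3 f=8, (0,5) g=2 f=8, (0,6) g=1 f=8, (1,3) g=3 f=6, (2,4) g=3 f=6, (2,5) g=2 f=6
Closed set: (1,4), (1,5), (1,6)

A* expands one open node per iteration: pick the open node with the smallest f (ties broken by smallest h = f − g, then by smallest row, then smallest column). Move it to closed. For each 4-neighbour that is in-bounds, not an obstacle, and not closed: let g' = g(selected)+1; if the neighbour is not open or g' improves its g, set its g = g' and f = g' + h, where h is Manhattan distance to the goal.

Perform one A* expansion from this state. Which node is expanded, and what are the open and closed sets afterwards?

step 1: expand (1,3) (f=6, h=3) → closed; open now [(0,4) g=3 f=8, (0,5) g=2 f=8, (0,6) g=1 f=8, (1,2) g=4 f=6, (2,3) g=4 f=6, (2,4) g=3 f=6, (2,5) g=2 f=6]

expanded=(1,3); open=[(0,4) g=3 f=8, (0,5) g=2 f=8, (0,6) g=1 f=8, (1,2) g=4 f=6, (2,3) g=4 f=6, (2,4) g=3 f=6, (2,5) g=2 f=6]; closed=[(1,3), (1,4), (1,5), (1,6)]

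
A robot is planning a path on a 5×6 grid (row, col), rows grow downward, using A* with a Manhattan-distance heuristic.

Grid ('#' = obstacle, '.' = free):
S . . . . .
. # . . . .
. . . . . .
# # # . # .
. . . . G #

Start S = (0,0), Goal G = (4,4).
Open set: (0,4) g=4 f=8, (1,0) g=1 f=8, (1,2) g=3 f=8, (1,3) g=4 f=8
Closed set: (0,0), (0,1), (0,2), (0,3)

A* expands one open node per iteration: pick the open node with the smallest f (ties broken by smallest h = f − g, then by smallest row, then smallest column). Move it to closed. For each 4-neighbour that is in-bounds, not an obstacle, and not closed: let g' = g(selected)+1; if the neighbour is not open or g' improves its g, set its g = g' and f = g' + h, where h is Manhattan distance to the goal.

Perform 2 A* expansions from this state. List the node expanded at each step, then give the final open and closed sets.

order=[(0,4) → (1,4)]; open=[(0,5) g=5 f=10, (1,0) g=1 f=8, (1,2) g=3 f=8, (1,3) g=4 f=8, (1,5) g=6 f=10, (2,4) g=6 f=8]; closed=[(0,0), (0,1), (0,2), (0,3), (0,4), (1,4)]

step 1: expand (0,4) (f=8, h=4) → closed; open now [(0,5) g=5 f=10, (1,0) g=1 f=8, (1,2) g=3 f=8, (1,3) g=4 f=8, (1,4) g=5 f=8]
step 2: expand (1,4) (f=8, h=3) → closed; open now [(0,5) g=5 f=10, (1,0) g=1 f=8, (1,2) g=3 f=8, (1,3) g=4 f=8, (1,5) g=6 f=10, (2,4) g=6 f=8]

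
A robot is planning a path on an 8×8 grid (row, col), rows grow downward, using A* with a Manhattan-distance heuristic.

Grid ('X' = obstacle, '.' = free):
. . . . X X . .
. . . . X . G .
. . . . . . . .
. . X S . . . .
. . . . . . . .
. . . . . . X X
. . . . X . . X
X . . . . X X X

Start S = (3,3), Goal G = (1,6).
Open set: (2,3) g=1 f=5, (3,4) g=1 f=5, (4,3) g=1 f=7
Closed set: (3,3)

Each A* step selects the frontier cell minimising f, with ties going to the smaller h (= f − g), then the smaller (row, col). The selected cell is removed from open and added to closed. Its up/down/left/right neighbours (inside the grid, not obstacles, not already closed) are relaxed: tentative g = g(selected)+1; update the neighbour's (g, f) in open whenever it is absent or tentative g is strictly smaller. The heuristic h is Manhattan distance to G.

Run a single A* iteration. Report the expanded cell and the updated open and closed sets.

step 1: expand (2,3) (f=5, h=4) → closed; open now [(1,3) g=2 f=5, (2,2) g=2 f=7, (2,4) g=2 f=5, (3,4) g=1 f=5, (4,3) g=1 f=7]

expanded=(2,3); open=[(1,3) g=2 f=5, (2,2) g=2 f=7, (2,4) g=2 f=5, (3,4) g=1 f=5, (4,3) g=1 f=7]; closed=[(2,3), (3,3)]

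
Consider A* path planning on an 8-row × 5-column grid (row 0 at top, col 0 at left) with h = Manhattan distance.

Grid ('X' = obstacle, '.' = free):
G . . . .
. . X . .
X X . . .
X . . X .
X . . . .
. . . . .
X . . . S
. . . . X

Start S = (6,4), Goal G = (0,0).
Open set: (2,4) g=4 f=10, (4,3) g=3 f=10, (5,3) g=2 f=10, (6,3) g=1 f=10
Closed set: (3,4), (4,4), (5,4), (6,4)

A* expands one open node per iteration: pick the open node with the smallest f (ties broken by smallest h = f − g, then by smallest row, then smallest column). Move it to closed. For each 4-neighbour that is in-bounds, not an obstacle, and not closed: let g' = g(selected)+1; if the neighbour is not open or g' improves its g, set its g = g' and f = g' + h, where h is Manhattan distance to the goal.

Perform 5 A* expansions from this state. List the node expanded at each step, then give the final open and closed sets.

step 1: expand (2,4) (f=10, h=6) → closed; open now [(1,4) g=5 f=10, (2,3) g=5 f=10, (4,3) g=3 f=10, (5,3) g=2 f=10, (6,3) g=1 f=10]
step 2: expand (1,4) (f=10, h=5) → closed; open now [(0,4) g=6 f=10, (1,3) g=6 f=10, (2,3) g=5 f=10, (4,3) g=3 f=10, (5,3) g=2 f=10, (6,3) g=1 f=10]
step 3: expand (0,4) (f=10, h=4) → closed; open now [(0,3) g=7 f=10, (1,3) g=6 f=10, (2,3) g=5 f=10, (4,3) g=3 f=10, (5,3) g=2 f=10, (6,3) g=1 f=10]
step 4: expand (0,3) (f=10, h=3) → closed; open now [(0,2) g=8 f=10, (1,3) g=6 f=10, (2,3) g=5 f=10, (4,3) g=3 f=10, (5,3) g=2 f=10, (6,3) g=1 f=10]
step 5: expand (0,2) (f=10, h=2) → closed; open now [(0,1) g=9 f=10, (1,3) g=6 f=10, (2,3) g=5 f=10, (4,3) g=3 f=10, (5,3) g=2 f=10, (6,3) g=1 f=10]

order=[(2,4) → (1,4) → (0,4) → (0,3) → (0,2)]; open=[(0,1) g=9 f=10, (1,3) g=6 f=10, (2,3) g=5 f=10, (4,3) g=3 f=10, (5,3) g=2 f=10, (6,3) g=1 f=10]; closed=[(0,2), (0,3), (0,4), (1,4), (2,4), (3,4), (4,4), (5,4), (6,4)]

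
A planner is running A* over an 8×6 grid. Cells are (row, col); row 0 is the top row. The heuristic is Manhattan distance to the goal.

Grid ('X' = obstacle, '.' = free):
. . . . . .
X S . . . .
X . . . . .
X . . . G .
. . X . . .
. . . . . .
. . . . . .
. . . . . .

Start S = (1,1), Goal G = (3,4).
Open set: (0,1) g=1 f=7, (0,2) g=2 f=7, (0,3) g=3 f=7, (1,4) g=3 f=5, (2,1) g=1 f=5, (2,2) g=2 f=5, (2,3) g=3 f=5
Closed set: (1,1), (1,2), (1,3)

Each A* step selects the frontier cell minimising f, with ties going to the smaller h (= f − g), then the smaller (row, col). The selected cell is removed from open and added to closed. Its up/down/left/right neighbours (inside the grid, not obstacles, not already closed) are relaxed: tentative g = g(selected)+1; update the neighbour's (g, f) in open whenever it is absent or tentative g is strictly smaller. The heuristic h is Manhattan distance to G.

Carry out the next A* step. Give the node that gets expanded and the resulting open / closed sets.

step 1: expand (1,4) (f=5, h=2) → closed; open now [(0,1) g=1 f=7, (0,2) g=2 f=7, (0,3) g=3 f=7, (0,4) g=4 f=7, (1,5) g=4 f=7, (2,1) g=1 f=5, (2,2) g=2 f=5, (2,3) g=3 f=5, (2,4) g=4 f=5]

expanded=(1,4); open=[(0,1) g=1 f=7, (0,2) g=2 f=7, (0,3) g=3 f=7, (0,4) g=4 f=7, (1,5) g=4 f=7, (2,1) g=1 f=5, (2,2) g=2 f=5, (2,3) g=3 f=5, (2,4) g=4 f=5]; closed=[(1,1), (1,2), (1,3), (1,4)]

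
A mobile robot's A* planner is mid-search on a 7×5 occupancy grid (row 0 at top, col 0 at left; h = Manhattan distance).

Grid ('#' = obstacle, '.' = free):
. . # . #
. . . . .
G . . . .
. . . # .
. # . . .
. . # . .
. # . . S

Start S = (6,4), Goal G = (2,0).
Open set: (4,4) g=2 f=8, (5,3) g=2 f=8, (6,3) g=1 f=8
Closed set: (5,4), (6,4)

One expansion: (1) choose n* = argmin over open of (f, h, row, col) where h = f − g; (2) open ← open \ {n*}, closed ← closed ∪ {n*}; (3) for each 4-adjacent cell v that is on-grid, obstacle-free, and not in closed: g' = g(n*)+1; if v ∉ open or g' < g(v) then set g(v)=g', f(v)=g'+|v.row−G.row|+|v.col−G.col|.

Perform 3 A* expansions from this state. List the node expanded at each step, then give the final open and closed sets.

order=[(4,4) → (3,4) → (2,4)]; open=[(1,4) g=5 f=10, (2,3) g=5 f=8, (4,3) g=3 f=8, (5,3) g=2 f=8, (6,3) g=1 f=8]; closed=[(2,4), (3,4), (4,4), (5,4), (6,4)]

step 1: expand (4,4) (f=8, h=6) → closed; open now [(3,4) g=3 f=8, (4,3) g=3 f=8, (5,3) g=2 f=8, (6,3) g=1 f=8]
step 2: expand (3,4) (f=8, h=5) → closed; open now [(2,4) g=4 f=8, (4,3) g=3 f=8, (5,3) g=2 f=8, (6,3) g=1 f=8]
step 3: expand (2,4) (f=8, h=4) → closed; open now [(1,4) g=5 f=10, (2,3) g=5 f=8, (4,3) g=3 f=8, (5,3) g=2 f=8, (6,3) g=1 f=8]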